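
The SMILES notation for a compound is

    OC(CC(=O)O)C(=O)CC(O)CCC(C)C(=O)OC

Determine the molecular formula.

Walk through each heavy atom and fill implicit hydrogens from standard valence (C 4, N 3, O 2, S 2, halogen 1):
  atom 1: O, bond orders sum to 1 (valence 2) → 1 H
  atom 2: C, bond orders sum to 3 (valence 4) → 1 H
  atom 3: C, bond orders sum to 2 (valence 4) → 2 H
  atom 4: C, bond orders sum to 4 (valence 4) → 0 H
  atom 5: O, bond orders sum to 2 (valence 2) → 0 H
  atom 6: O, bond orders sum to 1 (valence 2) → 1 H
  atom 7: C, bond orders sum to 4 (valence 4) → 0 H
  atom 8: O, bond orders sum to 2 (valence 2) → 0 H
  atom 9: C, bond orders sum to 2 (valence 4) → 2 H
  atom 10: C, bond orders sum to 3 (valence 4) → 1 H
  atom 11: O, bond orders sum to 1 (valence 2) → 1 H
  atom 12: C, bond orders sum to 2 (valence 4) → 2 H
  atom 13: C, bond orders sum to 2 (valence 4) → 2 H
  atom 14: C, bond orders sum to 3 (valence 4) → 1 H
  atom 15: C, bond orders sum to 1 (valence 4) → 3 H
  atom 16: C, bond orders sum to 4 (valence 4) → 0 H
  atom 17: O, bond orders sum to 2 (valence 2) → 0 H
  atom 18: O, bond orders sum to 2 (valence 2) → 0 H
  atom 19: C, bond orders sum to 1 (valence 4) → 3 H
Totals → C:12, H:20, O:7.
In Hill order: C12H20O7.

C12H20O7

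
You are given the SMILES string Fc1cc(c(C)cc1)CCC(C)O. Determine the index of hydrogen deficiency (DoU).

4

Molecular formula: C11H15FO.
DoU = (2C + 2 + N − H − X) / 2, where X is the halogen count and O/S are ignored.
    = (2·11 + 2 + 0 − 15 − 1) / 2 = 8 / 2 = 4.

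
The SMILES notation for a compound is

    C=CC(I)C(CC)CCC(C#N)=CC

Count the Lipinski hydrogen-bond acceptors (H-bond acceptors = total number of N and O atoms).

N atoms: 1; O atoms: 0.
Lipinski HBA = 1 + 0 = 1.

1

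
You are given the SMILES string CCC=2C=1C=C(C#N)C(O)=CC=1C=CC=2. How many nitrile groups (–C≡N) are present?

1

The nitrile motif appears at heavy-atom position 7 in the SMILES.
Other groups present: 1 hydroxyl.
Nitrile count: 1.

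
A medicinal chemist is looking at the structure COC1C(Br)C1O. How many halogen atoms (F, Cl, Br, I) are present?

1

Halogen atoms appear at heavy-atom position 5 (1×Br).
Other groups present: 1 ether, 1 hydroxyl.
Halogen count: 1.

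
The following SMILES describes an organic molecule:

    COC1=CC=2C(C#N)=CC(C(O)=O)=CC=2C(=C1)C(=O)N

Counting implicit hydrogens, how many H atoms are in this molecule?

10

Walk through each heavy atom and fill implicit hydrogens from standard valence (C 4, N 3, O 2, S 2, halogen 1):
  atom 1: C, bond orders sum to 1 (valence 4) → 3 H
  atom 2: O, bond orders sum to 2 (valence 2) → 0 H
  atom 3: C, bond orders sum to 4 (valence 4) → 0 H
  atom 4: C, bond orders sum to 3 (valence 4) → 1 H
  atom 5: C, bond orders sum to 4 (valence 4) → 0 H
  atom 6: C, bond orders sum to 4 (valence 4) → 0 H
  atom 7: C, bond orders sum to 4 (valence 4) → 0 H
  atom 8: N, bond orders sum to 3 (valence 3) → 0 H
  atom 9: C, bond orders sum to 3 (valence 4) → 1 H
  atom 10: C, bond orders sum to 4 (valence 4) → 0 H
  atom 11: C, bond orders sum to 4 (valence 4) → 0 H
  atom 12: O, bond orders sum to 1 (valence 2) → 1 H
  atom 13: O, bond orders sum to 2 (valence 2) → 0 H
  atom 14: C, bond orders sum to 3 (valence 4) → 1 H
  atom 15: C, bond orders sum to 4 (valence 4) → 0 H
  atom 16: C, bond orders sum to 4 (valence 4) → 0 H
  atom 17: C, bond orders sum to 3 (valence 4) → 1 H
  atom 18: C, bond orders sum to 4 (valence 4) → 0 H
  atom 19: O, bond orders sum to 2 (valence 2) → 0 H
  atom 20: N, bond orders sum to 1 (valence 3) → 2 H
Total hydrogens: 10.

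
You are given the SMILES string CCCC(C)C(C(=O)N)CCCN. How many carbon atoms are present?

Count every carbon token in the SMILES (each C, including those in ring-closure positions and inside branches).
Carbon count: 10.

10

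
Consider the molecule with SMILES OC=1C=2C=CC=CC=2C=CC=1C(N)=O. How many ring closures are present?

2

In SMILES, each pair of matching ring-closure digits denotes one ring-closing bond; the number of such bonds equals the number of independent rings.
Ring-closure bonds here: 2.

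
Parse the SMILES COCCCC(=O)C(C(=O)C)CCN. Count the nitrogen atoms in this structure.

Scan the SMILES for N atoms (remember two-letter symbols like Cl and Br are single atoms).
Nitrogen count: 1.

1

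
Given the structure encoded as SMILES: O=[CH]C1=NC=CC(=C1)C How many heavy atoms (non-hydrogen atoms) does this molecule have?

9

Every atom symbol written in the SMILES (organic subset) is one heavy atom; implicit H are not written.
Heavy atoms by element → C:7, N:1, O:1.
Total: 9.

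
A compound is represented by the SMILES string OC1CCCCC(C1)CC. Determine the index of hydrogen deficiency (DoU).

1

Molecular formula: C9H18O.
DoU = (2C + 2 + N − H − X) / 2, where X is the halogen count and O/S are ignored.
    = (2·9 + 2 + 0 − 18 − 0) / 2 = 2 / 2 = 1.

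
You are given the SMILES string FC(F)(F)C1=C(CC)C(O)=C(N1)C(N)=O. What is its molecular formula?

Walk through each heavy atom and fill implicit hydrogens from standard valence (C 4, N 3, O 2, S 2, halogen 1):
  atom 1: F (halogen, monovalent) → 0 H
  atom 2: C, bond orders sum to 4 (valence 4) → 0 H
  atom 3: F (halogen, monovalent) → 0 H
  atom 4: F (halogen, monovalent) → 0 H
  atom 5: C, bond orders sum to 4 (valence 4) → 0 H
  atom 6: C, bond orders sum to 4 (valence 4) → 0 H
  atom 7: C, bond orders sum to 2 (valence 4) → 2 H
  atom 8: C, bond orders sum to 1 (valence 4) → 3 H
  atom 9: C, bond orders sum to 4 (valence 4) → 0 H
  atom 10: O, bond orders sum to 1 (valence 2) → 1 H
  atom 11: C, bond orders sum to 4 (valence 4) → 0 H
  atom 12: N, bond orders sum to 2 (valence 3) → 1 H
  atom 13: C, bond orders sum to 4 (valence 4) → 0 H
  atom 14: N, bond orders sum to 1 (valence 3) → 2 H
  atom 15: O, bond orders sum to 2 (valence 2) → 0 H
Totals → C:8, H:9, F:3, N:2, O:2.

C8H9F3N2O2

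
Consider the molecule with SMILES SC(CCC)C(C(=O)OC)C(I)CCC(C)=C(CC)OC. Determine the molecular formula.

Walk through each heavy atom and fill implicit hydrogens from standard valence (C 4, N 3, O 2, S 2, halogen 1):
  atom 1: S, bond orders sum to 1 (valence 2) → 1 H
  atom 2: C, bond orders sum to 3 (valence 4) → 1 H
  atom 3: C, bond orders sum to 2 (valence 4) → 2 H
  atom 4: C, bond orders sum to 2 (valence 4) → 2 H
  atom 5: C, bond orders sum to 1 (valence 4) → 3 H
  atom 6: C, bond orders sum to 3 (valence 4) → 1 H
  atom 7: C, bond orders sum to 4 (valence 4) → 0 H
  atom 8: O, bond orders sum to 2 (valence 2) → 0 H
  atom 9: O, bond orders sum to 2 (valence 2) → 0 H
  atom 10: C, bond orders sum to 1 (valence 4) → 3 H
  atom 11: C, bond orders sum to 3 (valence 4) → 1 H
  atom 12: I (halogen, monovalent) → 0 H
  atom 13: C, bond orders sum to 2 (valence 4) → 2 H
  atom 14: C, bond orders sum to 2 (valence 4) → 2 H
  atom 15: C, bond orders sum to 4 (valence 4) → 0 H
  atom 16: C, bond orders sum to 1 (valence 4) → 3 H
  atom 17: C, bond orders sum to 4 (valence 4) → 0 H
  atom 18: C, bond orders sum to 2 (valence 4) → 2 H
  atom 19: C, bond orders sum to 1 (valence 4) → 3 H
  atom 20: O, bond orders sum to 2 (valence 2) → 0 H
  atom 21: C, bond orders sum to 1 (valence 4) → 3 H
Totals → C:16, H:29, I:1, O:3, S:1.
In Hill order: C16H29IO3S.

C16H29IO3S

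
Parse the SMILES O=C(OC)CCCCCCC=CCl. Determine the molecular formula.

C10H17ClO2

Walk through each heavy atom and fill implicit hydrogens from standard valence (C 4, N 3, O 2, S 2, halogen 1):
  atom 1: O, bond orders sum to 2 (valence 2) → 0 H
  atom 2: C, bond orders sum to 4 (valence 4) → 0 H
  atom 3: O, bond orders sum to 2 (valence 2) → 0 H
  atom 4: C, bond orders sum to 1 (valence 4) → 3 H
  atom 5: C, bond orders sum to 2 (valence 4) → 2 H
  atom 6: C, bond orders sum to 2 (valence 4) → 2 H
  atom 7: C, bond orders sum to 2 (valence 4) → 2 H
  atom 8: C, bond orders sum to 2 (valence 4) → 2 H
  atom 9: C, bond orders sum to 2 (valence 4) → 2 H
  atom 10: C, bond orders sum to 2 (valence 4) → 2 H
  atom 11: C, bond orders sum to 3 (valence 4) → 1 H
  atom 12: C, bond orders sum to 3 (valence 4) → 1 H
  atom 13: Cl (halogen, monovalent) → 0 H
Totals → C:10, H:17, Cl:1, O:2.
In Hill order: C10H17ClO2.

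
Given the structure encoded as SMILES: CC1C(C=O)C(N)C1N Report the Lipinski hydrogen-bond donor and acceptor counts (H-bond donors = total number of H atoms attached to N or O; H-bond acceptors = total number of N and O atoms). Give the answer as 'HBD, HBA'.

4, 3

Donors: find every N or O and count the H atoms it carries.
  atom 5 (O): bond orders sum to 2 → 0 H
  atom 7 (N): bond orders sum to 1 → 2 H
  atom 9 (N): bond orders sum to 1 → 2 H
Lipinski HBD = 4.
Acceptors: N atoms = 2, O atoms = 1 → HBA = 3.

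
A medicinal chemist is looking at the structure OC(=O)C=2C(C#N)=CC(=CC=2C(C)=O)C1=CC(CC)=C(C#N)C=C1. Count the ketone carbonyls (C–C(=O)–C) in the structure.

1

The ketone motif appears at heavy-atom position 12 in the SMILES.
Other groups present: 1 carboxylic acid, 2 nitrile.
Ketone count: 1.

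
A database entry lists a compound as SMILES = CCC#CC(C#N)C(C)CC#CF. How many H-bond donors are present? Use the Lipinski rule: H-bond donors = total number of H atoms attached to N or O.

0

Donors: find every N or O and count the H atoms it carries.
  atom 7 (N): bond orders sum to 3 → 0 H
Lipinski HBD = 0.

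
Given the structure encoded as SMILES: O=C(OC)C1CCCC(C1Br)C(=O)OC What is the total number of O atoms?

Scan the SMILES for O atoms (remember two-letter symbols like Cl and Br are single atoms).
Oxygen count: 4.

4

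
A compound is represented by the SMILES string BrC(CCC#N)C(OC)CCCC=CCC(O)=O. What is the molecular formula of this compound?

Walk through each heavy atom and fill implicit hydrogens from standard valence (C 4, N 3, O 2, S 2, halogen 1):
  atom 1: Br (halogen, monovalent) → 0 H
  atom 2: C, bond orders sum to 3 (valence 4) → 1 H
  atom 3: C, bond orders sum to 2 (valence 4) → 2 H
  atom 4: C, bond orders sum to 2 (valence 4) → 2 H
  atom 5: C, bond orders sum to 4 (valence 4) → 0 H
  atom 6: N, bond orders sum to 3 (valence 3) → 0 H
  atom 7: C, bond orders sum to 3 (valence 4) → 1 H
  atom 8: O, bond orders sum to 2 (valence 2) → 0 H
  atom 9: C, bond orders sum to 1 (valence 4) → 3 H
  atom 10: C, bond orders sum to 2 (valence 4) → 2 H
  atom 11: C, bond orders sum to 2 (valence 4) → 2 H
  atom 12: C, bond orders sum to 2 (valence 4) → 2 H
  atom 13: C, bond orders sum to 3 (valence 4) → 1 H
  atom 14: C, bond orders sum to 3 (valence 4) → 1 H
  atom 15: C, bond orders sum to 2 (valence 4) → 2 H
  atom 16: C, bond orders sum to 4 (valence 4) → 0 H
  atom 17: O, bond orders sum to 1 (valence 2) → 1 H
  atom 18: O, bond orders sum to 2 (valence 2) → 0 H
Totals → C:13, H:20, Br:1, N:1, O:3.

C13H20BrNO3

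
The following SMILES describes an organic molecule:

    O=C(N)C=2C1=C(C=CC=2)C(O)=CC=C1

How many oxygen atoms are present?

2

Scan the SMILES for O atoms (remember two-letter symbols like Cl and Br are single atoms).
Oxygen count: 2.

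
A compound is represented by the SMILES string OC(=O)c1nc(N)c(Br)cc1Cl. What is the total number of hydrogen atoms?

Walk through each heavy atom and fill implicit hydrogens from standard valence (C 4, N 3, O 2, S 2, halogen 1); for lowercase aromatic atoms, an aromatic c carries 1 H when it has two neighbours and 0 H with three, and aromatic n carries 0 H:
  atom 1: O, bond orders sum to 1 (valence 2) → 1 H
  atom 2: C, bond orders sum to 4 (valence 4) → 0 H
  atom 3: O, bond orders sum to 2 (valence 2) → 0 H
  atom 4: aromatic c, 3 neighbours → 0 H
  atom 5: aromatic n, 2 neighbours → 0 H
  atom 6: aromatic c, 3 neighbours → 0 H
  atom 7: N, bond orders sum to 1 (valence 3) → 2 H
  atom 8: aromatic c, 3 neighbours → 0 H
  atom 9: Br (halogen, monovalent) → 0 H
  atom 10: aromatic c, 2 neighbours → 1 H
  atom 11: aromatic c, 3 neighbours → 0 H
  atom 12: Cl (halogen, monovalent) → 0 H
Total hydrogens: 4.

4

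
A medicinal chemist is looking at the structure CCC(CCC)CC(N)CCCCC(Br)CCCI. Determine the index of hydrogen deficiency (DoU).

0

Molecular formula: C16H33BrIN.
DoU = (2C + 2 + N − H − X) / 2, where X is the halogen count and O/S are ignored.
    = (2·16 + 2 + 1 − 33 − 2) / 2 = 0 / 2 = 0.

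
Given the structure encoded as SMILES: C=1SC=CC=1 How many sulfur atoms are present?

Scan the SMILES for S atoms (remember two-letter symbols like Cl and Br are single atoms).
Sulfur count: 1.

1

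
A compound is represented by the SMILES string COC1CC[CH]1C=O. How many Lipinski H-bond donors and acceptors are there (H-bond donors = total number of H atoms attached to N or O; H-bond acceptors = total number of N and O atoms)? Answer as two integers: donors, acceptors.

0, 2

Donors: find every N or O and count the H atoms it carries.
  atom 2 (O): bond orders sum to 2 → 0 H
  atom 8 (O): bond orders sum to 2 → 0 H
Lipinski HBD = 0.
Acceptors: N atoms = 0, O atoms = 2 → HBA = 2.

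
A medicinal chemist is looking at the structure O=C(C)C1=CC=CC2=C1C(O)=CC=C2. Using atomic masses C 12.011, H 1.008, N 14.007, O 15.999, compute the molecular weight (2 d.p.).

First, the molecular formula is C12H10O2 (counting implicit H from valence).
  C: 12 × 12.011 = 144.132
  H: 10 × 1.008 = 10.080
  O: 2 × 15.999 = 31.998
Sum: 12×12.011 + 10×1.008 + 2×15.999 = 186.210 → 186.21 g/mol.

186.21 g/mol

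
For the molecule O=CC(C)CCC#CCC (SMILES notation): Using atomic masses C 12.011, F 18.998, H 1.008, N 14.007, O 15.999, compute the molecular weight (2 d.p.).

First, the molecular formula is C9H14O (counting implicit H from valence).
  C: 9 × 12.011 = 108.099
  H: 14 × 1.008 = 14.112
  O: 1 × 15.999 = 15.999
Sum: 9×12.011 + 14×1.008 + 1×15.999 = 138.210 → 138.21 g/mol.

138.21 g/mol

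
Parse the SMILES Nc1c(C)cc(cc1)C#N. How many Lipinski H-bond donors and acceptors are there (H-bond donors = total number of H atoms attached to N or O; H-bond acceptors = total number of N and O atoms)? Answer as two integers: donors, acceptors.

2, 2

Donors: find every N or O and count the H atoms it carries.
  atom 1 (N): bond orders sum to 1 → 2 H
  atom 10 (N): bond orders sum to 3 → 0 H
Lipinski HBD = 2.
Acceptors: N atoms = 2, O atoms = 0 → HBA = 2.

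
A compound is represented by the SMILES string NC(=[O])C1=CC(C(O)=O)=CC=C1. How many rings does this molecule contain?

1

In SMILES, each pair of matching ring-closure digits denotes one ring-closing bond; the number of such bonds equals the number of independent rings.
Ring-closure bonds here: 1.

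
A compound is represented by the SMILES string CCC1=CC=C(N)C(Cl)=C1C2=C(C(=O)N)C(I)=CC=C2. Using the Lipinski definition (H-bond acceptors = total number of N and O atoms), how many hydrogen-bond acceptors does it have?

N atoms: 2; O atoms: 1.
Lipinski HBA = 2 + 1 = 3.

3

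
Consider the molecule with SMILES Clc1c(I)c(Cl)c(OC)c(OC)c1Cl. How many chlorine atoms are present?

3

Scan the SMILES for Cl atoms (remember two-letter symbols like Cl and Br are single atoms).
Chlorine count: 3.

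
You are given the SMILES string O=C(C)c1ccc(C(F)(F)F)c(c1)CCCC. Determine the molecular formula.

Walk through each heavy atom and fill implicit hydrogens from standard valence (C 4, N 3, O 2, S 2, halogen 1); for lowercase aromatic atoms, an aromatic c carries 1 H when it has two neighbours and 0 H with three, and aromatic n carries 0 H:
  atom 1: O, bond orders sum to 2 (valence 2) → 0 H
  atom 2: C, bond orders sum to 4 (valence 4) → 0 H
  atom 3: C, bond orders sum to 1 (valence 4) → 3 H
  atom 4: aromatic c, 3 neighbours → 0 H
  atom 5: aromatic c, 2 neighbours → 1 H
  atom 6: aromatic c, 2 neighbours → 1 H
  atom 7: aromatic c, 3 neighbours → 0 H
  atom 8: C, bond orders sum to 4 (valence 4) → 0 H
  atom 9: F (halogen, monovalent) → 0 H
  atom 10: F (halogen, monovalent) → 0 H
  atom 11: F (halogen, monovalent) → 0 H
  atom 12: aromatic c, 3 neighbours → 0 H
  atom 13: aromatic c, 2 neighbours → 1 H
  atom 14: C, bond orders sum to 2 (valence 4) → 2 H
  atom 15: C, bond orders sum to 2 (valence 4) → 2 H
  atom 16: C, bond orders sum to 2 (valence 4) → 2 H
  atom 17: C, bond orders sum to 1 (valence 4) → 3 H
Totals → C:13, H:15, F:3, O:1.

C13H15F3O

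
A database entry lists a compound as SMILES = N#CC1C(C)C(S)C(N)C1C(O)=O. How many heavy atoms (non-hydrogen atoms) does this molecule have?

13

Every atom symbol written in the SMILES (organic subset) is one heavy atom; implicit H are not written.
Heavy atoms by element → C:8, N:2, O:2, S:1.
Total: 13.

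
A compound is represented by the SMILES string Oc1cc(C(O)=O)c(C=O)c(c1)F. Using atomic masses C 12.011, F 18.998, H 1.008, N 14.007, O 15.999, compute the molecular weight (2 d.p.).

First, the molecular formula is C8H5FO4 (counting implicit H from valence).
  C: 8 × 12.011 = 96.088
  F: 1 × 18.998 = 18.998
  H: 5 × 1.008 = 5.040
  O: 4 × 15.999 = 63.996
Sum: 8×12.011 + 1×18.998 + 5×1.008 + 4×15.999 = 184.122 → 184.12 g/mol.

184.12 g/mol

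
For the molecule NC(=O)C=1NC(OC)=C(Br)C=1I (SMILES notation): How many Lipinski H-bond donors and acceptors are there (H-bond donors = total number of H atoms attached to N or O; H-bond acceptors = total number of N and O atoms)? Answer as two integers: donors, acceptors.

Donors: find every N or O and count the H atoms it carries.
  atom 1 (N): bond orders sum to 1 → 2 H
  atom 3 (O): bond orders sum to 2 → 0 H
  atom 5 (N): bond orders sum to 2 → 1 H
  atom 7 (O): bond orders sum to 2 → 0 H
Lipinski HBD = 3.
Acceptors: N atoms = 2, O atoms = 2 → HBA = 4.

3, 4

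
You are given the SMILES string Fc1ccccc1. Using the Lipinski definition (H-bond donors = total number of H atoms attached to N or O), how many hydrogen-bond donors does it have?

0

Donors: find every N or O and count the H atoms it carries.
  (no N or O atoms present)
Lipinski HBD = 0.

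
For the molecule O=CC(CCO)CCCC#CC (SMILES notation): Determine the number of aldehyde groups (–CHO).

1

The aldehyde motif appears at heavy-atom position 2 in the SMILES.
Other groups present: 1 alkyne, 1 hydroxyl.
Aldehyde count: 1.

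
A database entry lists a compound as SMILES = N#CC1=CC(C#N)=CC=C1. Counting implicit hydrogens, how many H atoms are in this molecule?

Walk through each heavy atom and fill implicit hydrogens from standard valence (C 4, N 3, O 2, S 2, halogen 1):
  atom 1: N, bond orders sum to 3 (valence 3) → 0 H
  atom 2: C, bond orders sum to 4 (valence 4) → 0 H
  atom 3: C, bond orders sum to 4 (valence 4) → 0 H
  atom 4: C, bond orders sum to 3 (valence 4) → 1 H
  atom 5: C, bond orders sum to 4 (valence 4) → 0 H
  atom 6: C, bond orders sum to 4 (valence 4) → 0 H
  atom 7: N, bond orders sum to 3 (valence 3) → 0 H
  atom 8: C, bond orders sum to 3 (valence 4) → 1 H
  atom 9: C, bond orders sum to 3 (valence 4) → 1 H
  atom 10: C, bond orders sum to 3 (valence 4) → 1 H
Total hydrogens: 4.

4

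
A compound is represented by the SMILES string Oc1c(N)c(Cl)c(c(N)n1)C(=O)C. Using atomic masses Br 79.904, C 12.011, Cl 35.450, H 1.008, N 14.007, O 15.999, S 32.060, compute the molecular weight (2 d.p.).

First, the molecular formula is C7H8ClN3O2 (counting implicit H from valence).
  C: 7 × 12.011 = 84.077
  Cl: 1 × 35.450 = 35.450
  H: 8 × 1.008 = 8.064
  N: 3 × 14.007 = 42.021
  O: 2 × 15.999 = 31.998
Sum: 7×12.011 + 1×35.450 + 8×1.008 + 3×14.007 + 2×15.999 = 201.610 → 201.61 g/mol.

201.61 g/mol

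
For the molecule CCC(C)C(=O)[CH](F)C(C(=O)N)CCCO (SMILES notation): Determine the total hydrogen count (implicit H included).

20

Walk through each heavy atom and fill implicit hydrogens from standard valence (C 4, N 3, O 2, S 2, halogen 1):
  atom 1: C, bond orders sum to 1 (valence 4) → 3 H
  atom 2: C, bond orders sum to 2 (valence 4) → 2 H
  atom 3: C, bond orders sum to 3 (valence 4) → 1 H
  atom 4: C, bond orders sum to 1 (valence 4) → 3 H
  atom 5: C, bond orders sum to 4 (valence 4) → 0 H
  atom 6: O, bond orders sum to 2 (valence 2) → 0 H
  atom 7: C with explicit H count 1
  atom 8: F (halogen, monovalent) → 0 H
  atom 9: C, bond orders sum to 3 (valence 4) → 1 H
  atom 10: C, bond orders sum to 4 (valence 4) → 0 H
  atom 11: O, bond orders sum to 2 (valence 2) → 0 H
  atom 12: N, bond orders sum to 1 (valence 3) → 2 H
  atom 13: C, bond orders sum to 2 (valence 4) → 2 H
  atom 14: C, bond orders sum to 2 (valence 4) → 2 H
  atom 15: C, bond orders sum to 2 (valence 4) → 2 H
  atom 16: O, bond orders sum to 1 (valence 2) → 1 H
Total hydrogens: 20.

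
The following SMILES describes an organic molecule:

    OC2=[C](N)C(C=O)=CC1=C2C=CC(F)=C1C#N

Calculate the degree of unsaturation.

10

Degree of unsaturation = (number of rings) + (number of π bonds).
Ring closures in the SMILES: 2.
π bonds: 6 double bonds (each 1 DoU), 1 triple bond (each 2 DoU) → 8 DoU from unsaturation.
Total DoU = 2 + 8 = 10.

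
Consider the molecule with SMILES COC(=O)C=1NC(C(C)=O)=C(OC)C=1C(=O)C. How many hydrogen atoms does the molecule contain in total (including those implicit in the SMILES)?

13

Walk through each heavy atom and fill implicit hydrogens from standard valence (C 4, N 3, O 2, S 2, halogen 1):
  atom 1: C, bond orders sum to 1 (valence 4) → 3 H
  atom 2: O, bond orders sum to 2 (valence 2) → 0 H
  atom 3: C, bond orders sum to 4 (valence 4) → 0 H
  atom 4: O, bond orders sum to 2 (valence 2) → 0 H
  atom 5: C, bond orders sum to 4 (valence 4) → 0 H
  atom 6: N, bond orders sum to 2 (valence 3) → 1 H
  atom 7: C, bond orders sum to 4 (valence 4) → 0 H
  atom 8: C, bond orders sum to 4 (valence 4) → 0 H
  atom 9: C, bond orders sum to 1 (valence 4) → 3 H
  atom 10: O, bond orders sum to 2 (valence 2) → 0 H
  atom 11: C, bond orders sum to 4 (valence 4) → 0 H
  atom 12: O, bond orders sum to 2 (valence 2) → 0 H
  atom 13: C, bond orders sum to 1 (valence 4) → 3 H
  atom 14: C, bond orders sum to 4 (valence 4) → 0 H
  atom 15: C, bond orders sum to 4 (valence 4) → 0 H
  atom 16: O, bond orders sum to 2 (valence 2) → 0 H
  atom 17: C, bond orders sum to 1 (valence 4) → 3 H
Total hydrogens: 13.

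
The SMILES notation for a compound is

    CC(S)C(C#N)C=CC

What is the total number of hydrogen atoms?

Walk through each heavy atom and fill implicit hydrogens from standard valence (C 4, N 3, O 2, S 2, halogen 1):
  atom 1: C, bond orders sum to 1 (valence 4) → 3 H
  atom 2: C, bond orders sum to 3 (valence 4) → 1 H
  atom 3: S, bond orders sum to 1 (valence 2) → 1 H
  atom 4: C, bond orders sum to 3 (valence 4) → 1 H
  atom 5: C, bond orders sum to 4 (valence 4) → 0 H
  atom 6: N, bond orders sum to 3 (valence 3) → 0 H
  atom 7: C, bond orders sum to 3 (valence 4) → 1 H
  atom 8: C, bond orders sum to 3 (valence 4) → 1 H
  atom 9: C, bond orders sum to 1 (valence 4) → 3 H
Total hydrogens: 11.

11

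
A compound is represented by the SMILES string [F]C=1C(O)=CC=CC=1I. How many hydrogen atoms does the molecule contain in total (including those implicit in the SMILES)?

4

Walk through each heavy atom and fill implicit hydrogens from standard valence (C 4, N 3, O 2, S 2, halogen 1):
  atom 1: F with explicit H count 0
  atom 2: C, bond orders sum to 4 (valence 4) → 0 H
  atom 3: C, bond orders sum to 4 (valence 4) → 0 H
  atom 4: O, bond orders sum to 1 (valence 2) → 1 H
  atom 5: C, bond orders sum to 3 (valence 4) → 1 H
  atom 6: C, bond orders sum to 3 (valence 4) → 1 H
  atom 7: C, bond orders sum to 3 (valence 4) → 1 H
  atom 8: C, bond orders sum to 4 (valence 4) → 0 H
  atom 9: I (halogen, monovalent) → 0 H
Total hydrogens: 4.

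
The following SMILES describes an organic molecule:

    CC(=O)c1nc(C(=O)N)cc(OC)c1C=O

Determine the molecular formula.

C10H10N2O4

Walk through each heavy atom and fill implicit hydrogens from standard valence (C 4, N 3, O 2, S 2, halogen 1); for lowercase aromatic atoms, an aromatic c carries 1 H when it has two neighbours and 0 H with three, and aromatic n carries 0 H:
  atom 1: C, bond orders sum to 1 (valence 4) → 3 H
  atom 2: C, bond orders sum to 4 (valence 4) → 0 H
  atom 3: O, bond orders sum to 2 (valence 2) → 0 H
  atom 4: aromatic c, 3 neighbours → 0 H
  atom 5: aromatic n, 2 neighbours → 0 H
  atom 6: aromatic c, 3 neighbours → 0 H
  atom 7: C, bond orders sum to 4 (valence 4) → 0 H
  atom 8: O, bond orders sum to 2 (valence 2) → 0 H
  atom 9: N, bond orders sum to 1 (valence 3) → 2 H
  atom 10: aromatic c, 2 neighbours → 1 H
  atom 11: aromatic c, 3 neighbours → 0 H
  atom 12: O, bond orders sum to 2 (valence 2) → 0 H
  atom 13: C, bond orders sum to 1 (valence 4) → 3 H
  atom 14: aromatic c, 3 neighbours → 0 H
  atom 15: C, bond orders sum to 3 (valence 4) → 1 H
  atom 16: O, bond orders sum to 2 (valence 2) → 0 H
Totals → C:10, H:10, N:2, O:4.
In Hill order: C10H10N2O4.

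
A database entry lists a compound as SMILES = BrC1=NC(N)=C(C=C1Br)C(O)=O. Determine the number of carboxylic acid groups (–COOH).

1

The carboxylic acid motif appears at heavy-atom position 10 in the SMILES.
Other groups present: 1 primary amine.
Carboxylic acid count: 1.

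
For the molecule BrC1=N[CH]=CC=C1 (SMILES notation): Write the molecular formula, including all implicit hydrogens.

C5H4BrN

Walk through each heavy atom and fill implicit hydrogens from standard valence (C 4, N 3, O 2, S 2, halogen 1):
  atom 1: Br (halogen, monovalent) → 0 H
  atom 2: C, bond orders sum to 4 (valence 4) → 0 H
  atom 3: N, bond orders sum to 3 (valence 3) → 0 H
  atom 4: C with explicit H count 1
  atom 5: C, bond orders sum to 3 (valence 4) → 1 H
  atom 6: C, bond orders sum to 3 (valence 4) → 1 H
  atom 7: C, bond orders sum to 3 (valence 4) → 1 H
Totals → C:5, H:4, Br:1, N:1.
In Hill order: C5H4BrN.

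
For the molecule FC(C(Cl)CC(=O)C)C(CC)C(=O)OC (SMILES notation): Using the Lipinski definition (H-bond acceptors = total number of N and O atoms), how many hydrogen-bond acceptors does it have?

N atoms: 0; O atoms: 3.
Lipinski HBA = 0 + 3 = 3.

3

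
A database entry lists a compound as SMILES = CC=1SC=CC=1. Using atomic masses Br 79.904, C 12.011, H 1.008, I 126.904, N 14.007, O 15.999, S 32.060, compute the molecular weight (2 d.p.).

First, the molecular formula is C5H6S (counting implicit H from valence).
  C: 5 × 12.011 = 60.055
  H: 6 × 1.008 = 6.048
  S: 1 × 32.060 = 32.060
Sum: 5×12.011 + 6×1.008 + 1×32.060 = 98.163 → 98.16 g/mol.

98.16 g/mol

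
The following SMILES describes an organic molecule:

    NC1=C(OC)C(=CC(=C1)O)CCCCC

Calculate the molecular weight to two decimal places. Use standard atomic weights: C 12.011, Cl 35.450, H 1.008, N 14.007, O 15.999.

209.29 g/mol

First, the molecular formula is C12H19NO2 (counting implicit H from valence).
  C: 12 × 12.011 = 144.132
  H: 19 × 1.008 = 19.152
  N: 1 × 14.007 = 14.007
  O: 2 × 15.999 = 31.998
Sum: 12×12.011 + 19×1.008 + 1×14.007 + 2×15.999 = 209.289 → 209.29 g/mol.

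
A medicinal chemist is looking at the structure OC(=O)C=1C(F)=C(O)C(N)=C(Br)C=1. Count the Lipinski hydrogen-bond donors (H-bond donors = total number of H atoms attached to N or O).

Donors: find every N or O and count the H atoms it carries.
  atom 1 (O): bond orders sum to 1 → 1 H
  atom 3 (O): bond orders sum to 2 → 0 H
  atom 8 (O): bond orders sum to 1 → 1 H
  atom 10 (N): bond orders sum to 1 → 2 H
Lipinski HBD = 4.

4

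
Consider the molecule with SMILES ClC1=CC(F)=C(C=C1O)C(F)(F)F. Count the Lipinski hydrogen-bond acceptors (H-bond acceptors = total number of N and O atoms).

N atoms: 0; O atoms: 1.
Lipinski HBA = 0 + 1 = 1.

1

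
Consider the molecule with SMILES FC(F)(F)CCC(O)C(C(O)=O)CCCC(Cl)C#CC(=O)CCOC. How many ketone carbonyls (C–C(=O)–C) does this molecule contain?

1

The ketone motif appears at heavy-atom position 20 in the SMILES.
Other groups present: 1 alkyne, 1 carboxylic acid, 1 ether, 1 hydroxyl.
Ketone count: 1.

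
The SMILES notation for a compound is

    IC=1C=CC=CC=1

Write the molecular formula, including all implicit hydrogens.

Walk through each heavy atom and fill implicit hydrogens from standard valence (C 4, N 3, O 2, S 2, halogen 1):
  atom 1: I (halogen, monovalent) → 0 H
  atom 2: C, bond orders sum to 4 (valence 4) → 0 H
  atom 3: C, bond orders sum to 3 (valence 4) → 1 H
  atom 4: C, bond orders sum to 3 (valence 4) → 1 H
  atom 5: C, bond orders sum to 3 (valence 4) → 1 H
  atom 6: C, bond orders sum to 3 (valence 4) → 1 H
  atom 7: C, bond orders sum to 3 (valence 4) → 1 H
Totals → C:6, H:5, I:1.

C6H5I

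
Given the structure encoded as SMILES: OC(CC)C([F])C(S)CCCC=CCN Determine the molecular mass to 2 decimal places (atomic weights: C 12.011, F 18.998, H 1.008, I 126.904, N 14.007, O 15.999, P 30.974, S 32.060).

235.36 g/mol

First, the molecular formula is C11H22FNOS (counting implicit H from valence).
  C: 11 × 12.011 = 132.121
  F: 1 × 18.998 = 18.998
  H: 22 × 1.008 = 22.176
  N: 1 × 14.007 = 14.007
  O: 1 × 15.999 = 15.999
  S: 1 × 32.060 = 32.060
Sum: 11×12.011 + 1×18.998 + 22×1.008 + 1×14.007 + 1×15.999 + 1×32.060 = 235.361 → 235.36 g/mol.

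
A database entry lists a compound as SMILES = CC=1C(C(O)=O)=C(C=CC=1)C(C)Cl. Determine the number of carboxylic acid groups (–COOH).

1

The carboxylic acid motif appears at heavy-atom position 4 in the SMILES.
Carboxylic acid count: 1.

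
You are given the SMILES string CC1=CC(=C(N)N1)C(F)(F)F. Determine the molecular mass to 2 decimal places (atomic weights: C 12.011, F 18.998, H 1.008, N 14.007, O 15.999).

164.13 g/mol

First, the molecular formula is C6H7F3N2 (counting implicit H from valence).
  C: 6 × 12.011 = 72.066
  F: 3 × 18.998 = 56.994
  H: 7 × 1.008 = 7.056
  N: 2 × 14.007 = 28.014
Sum: 6×12.011 + 3×18.998 + 7×1.008 + 2×14.007 = 164.130 → 164.13 g/mol.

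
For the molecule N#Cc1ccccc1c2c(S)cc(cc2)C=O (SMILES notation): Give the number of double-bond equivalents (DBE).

11

Molecular formula: C14H9NOS.
DoU = (2C + 2 + N − H − X) / 2, where X is the halogen count and O/S are ignored.
    = (2·14 + 2 + 1 − 9 − 0) / 2 = 22 / 2 = 11.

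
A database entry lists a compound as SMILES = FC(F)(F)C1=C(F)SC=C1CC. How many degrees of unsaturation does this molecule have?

Molecular formula: C7H6F4S.
DoU = (2C + 2 + N − H − X) / 2, where X is the halogen count and O/S are ignored.
    = (2·7 + 2 + 0 − 6 − 4) / 2 = 6 / 2 = 3.

3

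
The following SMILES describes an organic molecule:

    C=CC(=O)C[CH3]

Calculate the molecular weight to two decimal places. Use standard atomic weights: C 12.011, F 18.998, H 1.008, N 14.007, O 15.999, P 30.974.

First, the molecular formula is C5H8O (counting implicit H from valence).
  C: 5 × 12.011 = 60.055
  H: 8 × 1.008 = 8.064
  O: 1 × 15.999 = 15.999
Sum: 5×12.011 + 8×1.008 + 1×15.999 = 84.118 → 84.12 g/mol.

84.12 g/mol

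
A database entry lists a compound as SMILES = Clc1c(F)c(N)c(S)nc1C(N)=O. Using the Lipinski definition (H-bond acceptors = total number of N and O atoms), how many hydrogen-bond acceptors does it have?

N atoms: 3; O atoms: 1.
Lipinski HBA = 3 + 1 = 4.

4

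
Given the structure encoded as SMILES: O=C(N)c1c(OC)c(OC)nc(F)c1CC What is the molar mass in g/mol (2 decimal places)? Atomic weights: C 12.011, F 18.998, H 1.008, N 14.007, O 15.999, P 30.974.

First, the molecular formula is C10H13FN2O3 (counting implicit H from valence).
  C: 10 × 12.011 = 120.110
  F: 1 × 18.998 = 18.998
  H: 13 × 1.008 = 13.104
  N: 2 × 14.007 = 28.014
  O: 3 × 15.999 = 47.997
Sum: 10×12.011 + 1×18.998 + 13×1.008 + 2×14.007 + 3×15.999 = 228.223 → 228.22 g/mol.

228.22 g/mol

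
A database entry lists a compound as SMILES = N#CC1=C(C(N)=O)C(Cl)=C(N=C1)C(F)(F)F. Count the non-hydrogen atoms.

16

Every atom symbol written in the SMILES (organic subset) is one heavy atom; implicit H are not written.
Heavy atoms by element → C:8, Cl:1, F:3, N:3, O:1.
Total: 16.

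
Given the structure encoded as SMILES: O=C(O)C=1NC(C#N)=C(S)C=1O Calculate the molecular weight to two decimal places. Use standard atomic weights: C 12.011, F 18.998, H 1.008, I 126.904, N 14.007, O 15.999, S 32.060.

184.17 g/mol

First, the molecular formula is C6H4N2O3S (counting implicit H from valence).
  C: 6 × 12.011 = 72.066
  H: 4 × 1.008 = 4.032
  N: 2 × 14.007 = 28.014
  O: 3 × 15.999 = 47.997
  S: 1 × 32.060 = 32.060
Sum: 6×12.011 + 4×1.008 + 2×14.007 + 3×15.999 + 1×32.060 = 184.169 → 184.17 g/mol.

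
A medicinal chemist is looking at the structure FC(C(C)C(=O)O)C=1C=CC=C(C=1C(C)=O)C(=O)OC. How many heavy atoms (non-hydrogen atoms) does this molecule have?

20

Every atom symbol written in the SMILES (organic subset) is one heavy atom; implicit H are not written.
Heavy atoms by element → C:14, F:1, O:5.
Total: 20.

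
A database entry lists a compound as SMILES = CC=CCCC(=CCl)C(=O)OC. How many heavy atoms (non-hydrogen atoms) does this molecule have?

12

Every atom symbol written in the SMILES (organic subset) is one heavy atom; implicit H are not written.
Heavy atoms by element → C:9, Cl:1, O:2.
Total: 12.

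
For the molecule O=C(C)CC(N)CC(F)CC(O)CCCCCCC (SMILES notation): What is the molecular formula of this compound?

C15H30FNO2

Walk through each heavy atom and fill implicit hydrogens from standard valence (C 4, N 3, O 2, S 2, halogen 1):
  atom 1: O, bond orders sum to 2 (valence 2) → 0 H
  atom 2: C, bond orders sum to 4 (valence 4) → 0 H
  atom 3: C, bond orders sum to 1 (valence 4) → 3 H
  atom 4: C, bond orders sum to 2 (valence 4) → 2 H
  atom 5: C, bond orders sum to 3 (valence 4) → 1 H
  atom 6: N, bond orders sum to 1 (valence 3) → 2 H
  atom 7: C, bond orders sum to 2 (valence 4) → 2 H
  atom 8: C, bond orders sum to 3 (valence 4) → 1 H
  atom 9: F (halogen, monovalent) → 0 H
  atom 10: C, bond orders sum to 2 (valence 4) → 2 H
  atom 11: C, bond orders sum to 3 (valence 4) → 1 H
  atom 12: O, bond orders sum to 1 (valence 2) → 1 H
  atom 13: C, bond orders sum to 2 (valence 4) → 2 H
  atom 14: C, bond orders sum to 2 (valence 4) → 2 H
  atom 15: C, bond orders sum to 2 (valence 4) → 2 H
  atom 16: C, bond orders sum to 2 (valence 4) → 2 H
  atom 17: C, bond orders sum to 2 (valence 4) → 2 H
  atom 18: C, bond orders sum to 2 (valence 4) → 2 H
  atom 19: C, bond orders sum to 1 (valence 4) → 3 H
Totals → C:15, H:30, F:1, N:1, O:2.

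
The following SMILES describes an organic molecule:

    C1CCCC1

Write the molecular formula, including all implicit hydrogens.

C5H10

Walk through each heavy atom and fill implicit hydrogens from standard valence (C 4, N 3, O 2, S 2, halogen 1):
  atom 1: C, bond orders sum to 2 (valence 4) → 2 H
  atom 2: C, bond orders sum to 2 (valence 4) → 2 H
  atom 3: C, bond orders sum to 2 (valence 4) → 2 H
  atom 4: C, bond orders sum to 2 (valence 4) → 2 H
  atom 5: C, bond orders sum to 2 (valence 4) → 2 H
Totals → C:5, H:10.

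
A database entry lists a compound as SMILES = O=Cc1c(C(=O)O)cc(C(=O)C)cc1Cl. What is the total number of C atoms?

Count every carbon token in the SMILES (each C, including those in ring-closure positions and inside branches).
Carbon count: 10.

10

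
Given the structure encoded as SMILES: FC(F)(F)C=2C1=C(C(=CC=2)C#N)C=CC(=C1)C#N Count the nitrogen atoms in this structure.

Scan the SMILES for N atoms (remember two-letter symbols like Cl and Br are single atoms).
Nitrogen count: 2.

2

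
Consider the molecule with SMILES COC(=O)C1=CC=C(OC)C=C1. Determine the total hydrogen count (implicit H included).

10

Walk through each heavy atom and fill implicit hydrogens from standard valence (C 4, N 3, O 2, S 2, halogen 1):
  atom 1: C, bond orders sum to 1 (valence 4) → 3 H
  atom 2: O, bond orders sum to 2 (valence 2) → 0 H
  atom 3: C, bond orders sum to 4 (valence 4) → 0 H
  atom 4: O, bond orders sum to 2 (valence 2) → 0 H
  atom 5: C, bond orders sum to 4 (valence 4) → 0 H
  atom 6: C, bond orders sum to 3 (valence 4) → 1 H
  atom 7: C, bond orders sum to 3 (valence 4) → 1 H
  atom 8: C, bond orders sum to 4 (valence 4) → 0 H
  atom 9: O, bond orders sum to 2 (valence 2) → 0 H
  atom 10: C, bond orders sum to 1 (valence 4) → 3 H
  atom 11: C, bond orders sum to 3 (valence 4) → 1 H
  atom 12: C, bond orders sum to 3 (valence 4) → 1 H
Total hydrogens: 10.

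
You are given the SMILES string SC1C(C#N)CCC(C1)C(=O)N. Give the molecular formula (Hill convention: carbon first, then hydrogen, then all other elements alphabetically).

Walk through each heavy atom and fill implicit hydrogens from standard valence (C 4, N 3, O 2, S 2, halogen 1):
  atom 1: S, bond orders sum to 1 (valence 2) → 1 H
  atom 2: C, bond orders sum to 3 (valence 4) → 1 H
  atom 3: C, bond orders sum to 3 (valence 4) → 1 H
  atom 4: C, bond orders sum to 4 (valence 4) → 0 H
  atom 5: N, bond orders sum to 3 (valence 3) → 0 H
  atom 6: C, bond orders sum to 2 (valence 4) → 2 H
  atom 7: C, bond orders sum to 2 (valence 4) → 2 H
  atom 8: C, bond orders sum to 3 (valence 4) → 1 H
  atom 9: C, bond orders sum to 2 (valence 4) → 2 H
  atom 10: C, bond orders sum to 4 (valence 4) → 0 H
  atom 11: O, bond orders sum to 2 (valence 2) → 0 H
  atom 12: N, bond orders sum to 1 (valence 3) → 2 H
Totals → C:8, H:12, N:2, O:1, S:1.

C8H12N2OS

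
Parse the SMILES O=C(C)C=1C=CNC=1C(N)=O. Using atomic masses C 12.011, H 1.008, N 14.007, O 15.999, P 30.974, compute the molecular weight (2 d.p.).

First, the molecular formula is C7H8N2O2 (counting implicit H from valence).
  C: 7 × 12.011 = 84.077
  H: 8 × 1.008 = 8.064
  N: 2 × 14.007 = 28.014
  O: 2 × 15.999 = 31.998
Sum: 7×12.011 + 8×1.008 + 2×14.007 + 2×15.999 = 152.153 → 152.15 g/mol.

152.15 g/mol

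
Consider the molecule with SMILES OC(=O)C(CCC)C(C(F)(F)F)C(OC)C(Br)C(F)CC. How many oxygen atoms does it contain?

Scan the SMILES for O atoms (remember two-letter symbols like Cl and Br are single atoms).
Oxygen count: 3.

3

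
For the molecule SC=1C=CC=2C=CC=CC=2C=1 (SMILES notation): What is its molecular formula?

Walk through each heavy atom and fill implicit hydrogens from standard valence (C 4, N 3, O 2, S 2, halogen 1):
  atom 1: S, bond orders sum to 1 (valence 2) → 1 H
  atom 2: C, bond orders sum to 4 (valence 4) → 0 H
  atom 3: C, bond orders sum to 3 (valence 4) → 1 H
  atom 4: C, bond orders sum to 3 (valence 4) → 1 H
  atom 5: C, bond orders sum to 4 (valence 4) → 0 H
  atom 6: C, bond orders sum to 3 (valence 4) → 1 H
  atom 7: C, bond orders sum to 3 (valence 4) → 1 H
  atom 8: C, bond orders sum to 3 (valence 4) → 1 H
  atom 9: C, bond orders sum to 3 (valence 4) → 1 H
  atom 10: C, bond orders sum to 4 (valence 4) → 0 H
  atom 11: C, bond orders sum to 3 (valence 4) → 1 H
Totals → C:10, H:8, S:1.
In Hill order: C10H8S.

C10H8S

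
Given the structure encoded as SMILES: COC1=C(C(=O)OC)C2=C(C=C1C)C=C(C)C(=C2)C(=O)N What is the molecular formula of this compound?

C16H17NO4

Walk through each heavy atom and fill implicit hydrogens from standard valence (C 4, N 3, O 2, S 2, halogen 1):
  atom 1: C, bond orders sum to 1 (valence 4) → 3 H
  atom 2: O, bond orders sum to 2 (valence 2) → 0 H
  atom 3: C, bond orders sum to 4 (valence 4) → 0 H
  atom 4: C, bond orders sum to 4 (valence 4) → 0 H
  atom 5: C, bond orders sum to 4 (valence 4) → 0 H
  atom 6: O, bond orders sum to 2 (valence 2) → 0 H
  atom 7: O, bond orders sum to 2 (valence 2) → 0 H
  atom 8: C, bond orders sum to 1 (valence 4) → 3 H
  atom 9: C, bond orders sum to 4 (valence 4) → 0 H
  atom 10: C, bond orders sum to 4 (valence 4) → 0 H
  atom 11: C, bond orders sum to 3 (valence 4) → 1 H
  atom 12: C, bond orders sum to 4 (valence 4) → 0 H
  atom 13: C, bond orders sum to 1 (valence 4) → 3 H
  atom 14: C, bond orders sum to 3 (valence 4) → 1 H
  atom 15: C, bond orders sum to 4 (valence 4) → 0 H
  atom 16: C, bond orders sum to 1 (valence 4) → 3 H
  atom 17: C, bond orders sum to 4 (valence 4) → 0 H
  atom 18: C, bond orders sum to 3 (valence 4) → 1 H
  atom 19: C, bond orders sum to 4 (valence 4) → 0 H
  atom 20: O, bond orders sum to 2 (valence 2) → 0 H
  atom 21: N, bond orders sum to 1 (valence 3) → 2 H
Totals → C:16, H:17, N:1, O:4.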